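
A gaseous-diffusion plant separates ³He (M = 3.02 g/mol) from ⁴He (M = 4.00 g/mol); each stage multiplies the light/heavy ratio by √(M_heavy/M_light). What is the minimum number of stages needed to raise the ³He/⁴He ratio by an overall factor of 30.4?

25

With α = √(4.00/3.02) per stage, ln α = ½ ln(1.32450) = 0.1405.
Need α^N ≥ 30.4 ⇒ N ≥ ln(30.4) / ln α = 3.414 / 0.1405 = 24.30.
Rounding up, N = 25 stages.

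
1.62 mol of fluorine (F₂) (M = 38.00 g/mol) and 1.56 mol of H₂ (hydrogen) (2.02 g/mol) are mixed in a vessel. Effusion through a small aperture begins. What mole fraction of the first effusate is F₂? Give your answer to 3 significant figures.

Effusion rate of each component ∝ n_i/√M_i (partial pressure × 1/√M).
So x_F₂ in the escaping gas = (n_F₂/√M_F₂) / Σ(n_i/√M_i)
= (1.62/√38.00) / (1.62/√38.00 + 1.56/√2.02) = 0.2628/(0.2628 + 1.098) = 0.193.

0.193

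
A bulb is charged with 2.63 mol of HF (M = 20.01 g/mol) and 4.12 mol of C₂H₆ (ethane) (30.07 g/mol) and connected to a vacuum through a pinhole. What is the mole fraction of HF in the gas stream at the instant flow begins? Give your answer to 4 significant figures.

0.4390

Each component's effusion rate ∝ (its partial pressure)·(1/√M) ∝ n_i/√M_i.
Mole fraction of HF in the effusate = (n_HF/√M_HF) / (n_HF/√M_HF + n_C₂H₆/√M_C₂H₆)
= (2.63/√20.01) / (2.63/√20.01 + 4.12/√30.07) = 0.5879/(0.5879 + 0.7513) = 0.4390.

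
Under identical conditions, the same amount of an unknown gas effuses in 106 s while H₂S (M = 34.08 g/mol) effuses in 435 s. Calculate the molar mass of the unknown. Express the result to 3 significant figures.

2.02 g/mol

Since effusion rate ∝ 1/√M, t_X/t_H₂S = √(M_X/M_H₂S).
106/435 = 0.2437 = √(M_X/34.08)
M_X = 34.08 × 0.2437² = 34.08 × 0.05938 = 2.02 g/mol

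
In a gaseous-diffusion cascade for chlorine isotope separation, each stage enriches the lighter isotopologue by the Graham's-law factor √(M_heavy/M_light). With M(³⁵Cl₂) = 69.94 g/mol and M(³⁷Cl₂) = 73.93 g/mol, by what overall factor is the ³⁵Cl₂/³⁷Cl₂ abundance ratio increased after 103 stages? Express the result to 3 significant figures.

17.4

The single-stage factor is √(M_heavy/M_light), so 103 stages give [√(73.93/69.94)]^103 = (73.93/69.94)^(103/2).
= 1.05705^(103/2) = 17.4.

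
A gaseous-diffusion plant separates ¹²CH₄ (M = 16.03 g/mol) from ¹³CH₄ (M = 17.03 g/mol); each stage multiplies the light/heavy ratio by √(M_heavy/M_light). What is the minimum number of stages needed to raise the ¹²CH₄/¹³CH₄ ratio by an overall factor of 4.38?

Single-stage factor α = √(17.03/16.03), so ln α = ½ ln(1.06238) = 0.03026.
Need α^N ≥ 4.38 ⇒ N ≥ ln(4.38) / ln α = 1.477 / 0.03026 = 48.82.
So at least 49 stages are needed.

49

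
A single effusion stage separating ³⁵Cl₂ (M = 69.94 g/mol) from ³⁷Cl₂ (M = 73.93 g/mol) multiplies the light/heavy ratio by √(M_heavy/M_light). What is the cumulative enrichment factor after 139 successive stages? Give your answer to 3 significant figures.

47.3

Each stage multiplies the ratio by α = √(73.93/69.94), so after 139 stages the overall factor is α^139 = (73.93/69.94)^(139/2).
= 1.05705^(139/2) = 47.3.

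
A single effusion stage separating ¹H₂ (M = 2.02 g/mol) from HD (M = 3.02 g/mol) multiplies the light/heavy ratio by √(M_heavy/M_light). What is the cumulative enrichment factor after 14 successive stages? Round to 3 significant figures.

16.7

Each stage multiplies the ratio by α = √(3.02/2.02), so after 14 stages the overall factor is α^14 = (3.02/2.02)^(14/2).
= 1.49505^7 = 16.7.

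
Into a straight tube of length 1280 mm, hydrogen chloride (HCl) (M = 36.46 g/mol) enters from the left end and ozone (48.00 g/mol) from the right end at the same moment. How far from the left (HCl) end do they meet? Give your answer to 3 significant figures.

In equal time, each gas travels a distance ∝ its rate ∝ 1/√M, so d_HCl/d_O₃ = √(M_O₃/M_HCl) = √(48.00/36.46) = 1.147.
With d_HCl + d_O₃ = 1280 mm, d_O₃ = 1280/(1 + 1.147) = 596.1 mm.
d_HCl = 1280 − 596.1 = 684 mm.

684 mm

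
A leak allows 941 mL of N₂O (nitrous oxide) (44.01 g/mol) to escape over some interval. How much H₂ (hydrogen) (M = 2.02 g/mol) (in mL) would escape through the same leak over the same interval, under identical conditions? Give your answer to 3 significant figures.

4390 mL

Using Graham's law: rate_H₂/rate_N₂O = √(M_N₂O/M_H₂) = √(44.01/2.02) = √21.79 = 4.668.
So the volume for H₂ is 941 × 4.668 = 4390 mL.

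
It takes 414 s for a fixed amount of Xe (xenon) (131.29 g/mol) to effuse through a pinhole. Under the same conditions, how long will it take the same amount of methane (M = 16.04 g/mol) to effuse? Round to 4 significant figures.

Since effusion rate ∝ 1/√M, t_CH₄/t_Xe = √(M_CH₄/M_Xe) = √(16.04/131.29) = √0.1222 = 0.3495.
So the time for CH₄ is 414 × 0.3495 = 144.7 s.

144.7 s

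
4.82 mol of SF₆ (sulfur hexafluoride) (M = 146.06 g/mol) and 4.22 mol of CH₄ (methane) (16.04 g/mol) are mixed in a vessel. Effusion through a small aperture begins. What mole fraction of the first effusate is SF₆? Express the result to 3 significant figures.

0.275

Each component's effusion rate ∝ (its partial pressure)·(1/√M) ∝ n_i/√M_i.
Mole fraction of SF₆ in the effusate = (n_SF₆/√M_SF₆) / (n_SF₆/√M_SF₆ + n_CH₄/√M_CH₄)
= (4.82/√146.06) / (4.82/√146.06 + 4.22/√16.04) = 0.3988/(0.3988 + 1.054) = 0.275.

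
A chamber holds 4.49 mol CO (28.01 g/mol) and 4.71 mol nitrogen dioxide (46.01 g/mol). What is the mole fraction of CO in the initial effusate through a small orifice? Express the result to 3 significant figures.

Rate_i ∝ x_i/√M_i (Graham's law weighted by mole fraction), so the effusate composition follows n_i/√M_i.
x_CO(eff) = (n_CO/√M_CO) / (n_CO/√M_CO + n_NO₂/√M_NO₂)
= (4.49/√28.01) / (4.49/√28.01 + 4.71/√46.01) = 0.8484/(0.8484 + 0.6944) = 0.550.

0.550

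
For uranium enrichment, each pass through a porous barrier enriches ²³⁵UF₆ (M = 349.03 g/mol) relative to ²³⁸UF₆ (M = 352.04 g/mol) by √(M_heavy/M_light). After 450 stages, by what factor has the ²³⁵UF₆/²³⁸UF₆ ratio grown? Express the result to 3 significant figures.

6.90

After 450 stages the ratio has grown by (√(352.04/349.03))^450 = (352.04/349.03)^(450/2).
= 1.00862^225 = 6.90.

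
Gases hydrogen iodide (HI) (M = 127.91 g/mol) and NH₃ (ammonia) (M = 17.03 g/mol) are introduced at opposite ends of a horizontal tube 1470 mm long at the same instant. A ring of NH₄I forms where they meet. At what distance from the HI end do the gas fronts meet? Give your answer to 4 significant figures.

The fronts meet when d_HI + d_NH₃ = L with d_HI/d_NH₃ = √(M_NH₃/M_HI) (Graham's law). Here √(M_NH₃/M_HI) = √(17.03/127.91) = 0.3649.
With d_HI + d_NH₃ = 1470 mm, d_NH₃ = 1470/(1 + 0.3649) = 1077 mm.
d_HI = 1470 − 1077 = 393.0 mm.

393.0 mm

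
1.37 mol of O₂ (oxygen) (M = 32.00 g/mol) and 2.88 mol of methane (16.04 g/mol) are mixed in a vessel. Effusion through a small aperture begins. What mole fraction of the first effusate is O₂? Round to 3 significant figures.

0.252

Rate_i ∝ x_i/√M_i (Graham's law weighted by mole fraction), so the effusate composition follows n_i/√M_i.
So x_O₂ in the escaping gas = (n_O₂/√M_O₂) / Σ(n_i/√M_i)
= (1.37/√32.00) / (1.37/√32.00 + 2.88/√16.04) = 0.2422/(0.2422 + 0.7191) = 0.252.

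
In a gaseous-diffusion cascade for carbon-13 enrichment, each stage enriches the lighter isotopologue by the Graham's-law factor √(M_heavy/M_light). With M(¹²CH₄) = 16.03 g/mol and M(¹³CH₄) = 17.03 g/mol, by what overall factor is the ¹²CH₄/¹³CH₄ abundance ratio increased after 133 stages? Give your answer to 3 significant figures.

55.9

Overall factor = α^133 with α = √(17.03/16.03), i.e. (17.03/16.03)^(133/2).
= 1.06238^(133/2) = 55.9.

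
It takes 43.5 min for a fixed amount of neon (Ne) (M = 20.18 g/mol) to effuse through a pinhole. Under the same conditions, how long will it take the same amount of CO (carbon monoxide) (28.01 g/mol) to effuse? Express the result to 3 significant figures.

Since effusion rate ∝ 1/√M, t_CO/t_Ne = √(M_CO/M_Ne) = √(28.01/20.18) = √1.388 = 1.178.
So the time for CO is 43.5 × 1.178 = 51.2 min.

51.2 min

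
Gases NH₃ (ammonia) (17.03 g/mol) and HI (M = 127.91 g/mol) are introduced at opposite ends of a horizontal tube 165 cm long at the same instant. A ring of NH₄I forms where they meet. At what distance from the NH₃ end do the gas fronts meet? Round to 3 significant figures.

The fronts meet when d_NH₃ + d_HI = L with d_NH₃/d_HI = √(M_HI/M_NH₃) (Graham's law). Here √(M_HI/M_NH₃) = √(127.91/17.03) = 2.741.
With d_NH₃ + d_HI = 165 cm, d_HI = 165/(1 + 2.741) = 44.11 cm.
d_NH₃ = 165 − 44.11 = 121 cm.

121 cm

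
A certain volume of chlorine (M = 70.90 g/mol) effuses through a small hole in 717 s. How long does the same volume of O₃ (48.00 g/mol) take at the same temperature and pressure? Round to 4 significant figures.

By Graham's law, t_O₃/t_Cl₂ = √(M_O₃/M_Cl₂) = √(48.00/70.90) = √0.6770 = 0.8228.
So the time for O₃ is 717 × 0.8228 = 590.0 s.

590.0 s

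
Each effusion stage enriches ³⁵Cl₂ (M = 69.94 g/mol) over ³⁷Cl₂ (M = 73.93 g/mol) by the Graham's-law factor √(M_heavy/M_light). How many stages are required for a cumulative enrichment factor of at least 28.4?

With α = √(73.93/69.94) per stage, ln α = ½ ln(1.05705) = 0.02774.
Need α^N ≥ 28.4 ⇒ N ≥ ln(28.4) / ln α = 3.346 / 0.02774 = 120.63.
Rounding up, N = 121 stages.

121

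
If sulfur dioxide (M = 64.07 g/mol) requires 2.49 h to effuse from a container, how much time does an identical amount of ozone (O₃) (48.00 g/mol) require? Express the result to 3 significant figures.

2.16 h

Since effusion rate ∝ 1/√M, t_O₃/t_SO₂ = √(M_O₃/M_SO₂) = √(48.00/64.07) = √0.7492 = 0.8656.
So the time for O₃ is 2.49 × 0.8656 = 2.16 h.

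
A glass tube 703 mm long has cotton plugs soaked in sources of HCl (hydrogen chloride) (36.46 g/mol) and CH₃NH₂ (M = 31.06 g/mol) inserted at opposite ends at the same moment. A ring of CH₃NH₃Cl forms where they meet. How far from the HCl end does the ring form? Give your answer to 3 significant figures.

337 mm

The fronts meet when d_HCl + d_CH₃NH₂ = L with d_HCl/d_CH₃NH₂ = √(M_CH₃NH₂/M_HCl) (Graham's law). Here √(M_CH₃NH₂/M_HCl) = √(31.06/36.46) = 0.9230.
With d_HCl + d_CH₃NH₂ = 703 mm, d_CH₃NH₂ = 703/(1 + 0.9230) = 365.6 mm.
d_HCl = 703 − 365.6 = 337 mm.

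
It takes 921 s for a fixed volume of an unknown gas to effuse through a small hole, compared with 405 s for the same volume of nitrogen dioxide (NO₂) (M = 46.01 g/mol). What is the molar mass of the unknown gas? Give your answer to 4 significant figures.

From Graham's law, t_X/t_NO₂ = √(M_X/M_NO₂).
921/405 = 2.274 = √(M_X/46.01)
M_X = 46.01 × 2.274² = 46.01 × 5.171 = 237.9 g/mol

237.9 g/mol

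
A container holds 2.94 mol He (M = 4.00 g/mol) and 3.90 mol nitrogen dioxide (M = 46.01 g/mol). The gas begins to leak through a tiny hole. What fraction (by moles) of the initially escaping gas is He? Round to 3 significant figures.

The effusion rate of species i is ∝ p_i/√M_i ∝ n_i/√M_i.
x_He(eff) = (n_He/√M_He) / (n_He/√M_He + n_NO₂/√M_NO₂)
= (2.94/√4.00) / (2.94/√4.00 + 3.90/√46.01) = 1.470/(1.470 + 0.5750) = 0.719.

0.719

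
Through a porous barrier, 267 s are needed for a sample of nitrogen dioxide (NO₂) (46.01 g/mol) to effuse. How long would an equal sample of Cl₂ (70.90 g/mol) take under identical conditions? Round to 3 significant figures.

331 s

From Graham's law, t_Cl₂/t_NO₂ = √(M_Cl₂/M_NO₂) = √(70.90/46.01) = √1.541 = 1.241.
So the time for Cl₂ is 267 × 1.241 = 331 s.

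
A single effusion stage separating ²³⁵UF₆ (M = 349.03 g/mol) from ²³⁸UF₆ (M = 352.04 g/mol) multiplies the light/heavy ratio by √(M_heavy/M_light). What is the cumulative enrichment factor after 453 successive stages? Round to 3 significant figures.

6.99

The single-stage factor is √(M_heavy/M_light), so 453 stages give [√(352.04/349.03)]^453 = (352.04/349.03)^(453/2).
= 1.00862^(453/2) = 6.99.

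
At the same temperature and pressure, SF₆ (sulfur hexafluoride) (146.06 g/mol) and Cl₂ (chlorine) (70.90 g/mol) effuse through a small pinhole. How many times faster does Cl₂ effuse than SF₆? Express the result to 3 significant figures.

Graham's law gives rate_Cl₂/rate_SF₆ = √(M_SF₆/M_Cl₂) = √(146.06/70.90) = √2.060 = 1.44.

1.44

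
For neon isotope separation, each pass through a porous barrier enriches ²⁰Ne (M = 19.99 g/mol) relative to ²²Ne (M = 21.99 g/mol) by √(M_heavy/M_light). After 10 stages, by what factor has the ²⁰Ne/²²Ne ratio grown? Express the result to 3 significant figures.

1.61

The single-stage factor is √(M_heavy/M_light), so 10 stages give [√(21.99/19.99)]^10 = (21.99/19.99)^(10/2).
= 1.10005^5 = 1.61.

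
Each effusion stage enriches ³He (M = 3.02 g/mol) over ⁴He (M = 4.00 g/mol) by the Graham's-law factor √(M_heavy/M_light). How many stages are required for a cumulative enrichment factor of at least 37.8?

26

With α = √(4.00/3.02) per stage, ln α = ½ ln(1.32450) = 0.1405.
Need α^N ≥ 37.8 ⇒ N ≥ ln(37.8) / ln α = 3.632 / 0.1405 = 25.85.
Rounding up, N = 26 stages.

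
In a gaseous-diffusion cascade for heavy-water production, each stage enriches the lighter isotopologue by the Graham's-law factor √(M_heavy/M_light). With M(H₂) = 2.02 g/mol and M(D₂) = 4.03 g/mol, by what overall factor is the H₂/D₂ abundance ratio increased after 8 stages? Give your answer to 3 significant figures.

15.8

Each stage multiplies the ratio by α = √(4.03/2.02), so after 8 stages the overall factor is α^8 = (4.03/2.02)^(8/2).
= 1.99505^4 = 15.8.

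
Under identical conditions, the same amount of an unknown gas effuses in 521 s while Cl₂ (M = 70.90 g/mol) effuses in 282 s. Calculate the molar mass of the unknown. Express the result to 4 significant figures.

242.0 g/mol

Using Graham's law: t_X/t_Cl₂ = √(M_X/M_Cl₂).
521/282 = 1.848 = √(M_X/70.90)
M_X = 70.90 × 1.848² = 70.90 × 3.413 = 242.0 g/mol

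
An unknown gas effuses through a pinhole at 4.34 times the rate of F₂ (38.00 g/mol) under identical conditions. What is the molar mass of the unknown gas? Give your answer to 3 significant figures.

2.02 g/mol

By Graham's law, rate_X/rate_F₂ = √(M_F₂/M_X).
4.34 = √(38.00/M_X)
M_X = 38.00 / 4.34² = 38.00 / 18.84 = 2.02 g/mol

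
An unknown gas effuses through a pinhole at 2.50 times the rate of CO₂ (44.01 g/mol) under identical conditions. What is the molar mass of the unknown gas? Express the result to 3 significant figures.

Since effusion rate ∝ 1/√M, rate_X/rate_CO₂ = √(M_CO₂/M_X).
2.50 = √(44.01/M_X)
M_X = 44.01 / 2.50² = 44.01 / 6.250 = 7.04 g/mol

7.04 g/mol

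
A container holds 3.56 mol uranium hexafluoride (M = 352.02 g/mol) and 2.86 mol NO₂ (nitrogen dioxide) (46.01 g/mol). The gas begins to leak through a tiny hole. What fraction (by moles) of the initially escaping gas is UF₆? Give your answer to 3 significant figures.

Each component's effusion rate ∝ (its partial pressure)·(1/√M) ∝ n_i/√M_i.
x_UF₆(eff) = (n_UF₆/√M_UF₆) / (n_UF₆/√M_UF₆ + n_NO₂/√M_NO₂)
= (3.56/√352.02) / (3.56/√352.02 + 2.86/√46.01) = 0.1897/(0.1897 + 0.4216) = 0.310.

0.310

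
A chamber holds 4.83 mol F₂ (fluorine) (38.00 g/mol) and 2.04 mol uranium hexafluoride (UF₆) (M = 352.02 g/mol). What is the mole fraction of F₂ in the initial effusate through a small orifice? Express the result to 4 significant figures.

0.8781

The effusion rate of species i is ∝ p_i/√M_i ∝ n_i/√M_i.
Mole fraction of F₂ in the effusate = (n_F₂/√M_F₂) / (n_F₂/√M_F₂ + n_UF₆/√M_UF₆)
= (4.83/√38.00) / (4.83/√38.00 + 2.04/√352.02) = 0.7835/(0.7835 + 0.1087) = 0.8781.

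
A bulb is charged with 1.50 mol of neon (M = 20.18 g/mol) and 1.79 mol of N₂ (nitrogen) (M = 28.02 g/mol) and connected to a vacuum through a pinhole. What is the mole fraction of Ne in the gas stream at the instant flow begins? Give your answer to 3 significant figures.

0.497

Effusion rate of each component ∝ n_i/√M_i (partial pressure × 1/√M).
x_Ne(eff) = (n_Ne/√M_Ne) / (n_Ne/√M_Ne + n_N₂/√M_N₂)
= (1.50/√20.18) / (1.50/√20.18 + 1.79/√28.02) = 0.3339/(0.3339 + 0.3382) = 0.497.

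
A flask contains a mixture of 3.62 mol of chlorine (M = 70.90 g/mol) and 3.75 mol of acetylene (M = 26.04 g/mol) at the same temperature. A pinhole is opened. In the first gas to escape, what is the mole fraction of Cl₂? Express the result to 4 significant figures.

0.3691

Rate_i ∝ x_i/√M_i (Graham's law weighted by mole fraction), so the effusate composition follows n_i/√M_i.
x_Cl₂(eff) = (n_Cl₂/√M_Cl₂) / (n_Cl₂/√M_Cl₂ + n_C₂H₂/√M_C₂H₂)
= (3.62/√70.90) / (3.62/√70.90 + 3.75/√26.04) = 0.4299/(0.4299 + 0.7349) = 0.3691.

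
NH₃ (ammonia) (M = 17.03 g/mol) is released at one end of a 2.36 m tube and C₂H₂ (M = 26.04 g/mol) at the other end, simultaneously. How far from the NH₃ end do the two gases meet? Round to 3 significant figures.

1.30 m

Distances travelled in equal time are proportional to diffusion rates, so d_NH₃/d_C₂H₂ = √(M_C₂H₂/M_NH₃) = √(26.04/17.03) = 1.237.
With d_NH₃ + d_C₂H₂ = 2.36 m, d_C₂H₂ = 2.36/(1 + 1.237) = 1.055 m.
d_NH₃ = 2.36 − 1.055 = 1.30 m.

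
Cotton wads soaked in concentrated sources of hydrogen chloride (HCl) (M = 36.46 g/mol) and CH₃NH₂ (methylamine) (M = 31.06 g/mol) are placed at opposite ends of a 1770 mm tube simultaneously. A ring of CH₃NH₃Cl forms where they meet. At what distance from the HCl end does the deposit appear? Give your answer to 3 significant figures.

850 mm

In equal time, each gas travels a distance ∝ its rate ∝ 1/√M, so d_HCl/d_CH₃NH₂ = √(M_CH₃NH₂/M_HCl) = √(31.06/36.46) = 0.9230.
With d_HCl + d_CH₃NH₂ = 1770 mm, d_CH₃NH₂ = 1770/(1 + 0.9230) = 920.4 mm.
d_HCl = 1770 − 920.4 = 850 mm.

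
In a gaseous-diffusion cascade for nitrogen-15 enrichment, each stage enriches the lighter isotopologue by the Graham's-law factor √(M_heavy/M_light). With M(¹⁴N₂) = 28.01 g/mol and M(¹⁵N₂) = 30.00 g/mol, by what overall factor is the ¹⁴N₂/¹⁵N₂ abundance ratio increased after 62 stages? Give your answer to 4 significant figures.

8.396

The single-stage factor is √(M_heavy/M_light), so 62 stages give [√(30.00/28.01)]^62 = (30.00/28.01)^(62/2).
= 1.07105^31 = 8.396.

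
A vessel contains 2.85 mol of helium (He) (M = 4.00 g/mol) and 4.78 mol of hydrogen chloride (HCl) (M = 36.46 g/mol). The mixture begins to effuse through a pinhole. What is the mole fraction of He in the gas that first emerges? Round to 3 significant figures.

Each component's effusion rate ∝ (its partial pressure)·(1/√M) ∝ n_i/√M_i.
So x_He in the escaping gas = (n_He/√M_He) / Σ(n_i/√M_i)
= (2.85/√4.00) / (2.85/√4.00 + 4.78/√36.46) = 1.425/(1.425 + 0.7916) = 0.643.

0.643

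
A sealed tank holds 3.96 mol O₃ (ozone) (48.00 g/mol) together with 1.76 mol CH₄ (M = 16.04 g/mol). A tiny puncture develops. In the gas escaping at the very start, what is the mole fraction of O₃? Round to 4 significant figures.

Each component's effusion rate ∝ (its partial pressure)·(1/√M) ∝ n_i/√M_i.
So x_O₃ in the escaping gas = (n_O₃/√M_O₃) / Σ(n_i/√M_i)
= (3.96/√48.00) / (3.96/√48.00 + 1.76/√16.04) = 0.5716/(0.5716 + 0.4395) = 0.5653.

0.5653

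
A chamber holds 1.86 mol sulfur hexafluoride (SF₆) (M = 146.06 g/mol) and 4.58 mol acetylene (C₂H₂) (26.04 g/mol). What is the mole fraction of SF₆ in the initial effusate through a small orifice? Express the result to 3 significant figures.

0.146

Effusion rate of each component ∝ n_i/√M_i (partial pressure × 1/√M).
Mole fraction of SF₆ in the effusate = (n_SF₆/√M_SF₆) / (n_SF₆/√M_SF₆ + n_C₂H₂/√M_C₂H₂)
= (1.86/√146.06) / (1.86/√146.06 + 4.58/√26.04) = 0.1539/(0.1539 + 0.8975) = 0.146.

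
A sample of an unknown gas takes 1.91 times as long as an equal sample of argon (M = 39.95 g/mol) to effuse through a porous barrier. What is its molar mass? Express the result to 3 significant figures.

Graham's law gives t_X/t_Ar = √(M_X/M_Ar).
1.91 = √(M_X/39.95)
M_X = 39.95 × 1.91² = 39.95 × 3.648 = 146 g/mol

146 g/mol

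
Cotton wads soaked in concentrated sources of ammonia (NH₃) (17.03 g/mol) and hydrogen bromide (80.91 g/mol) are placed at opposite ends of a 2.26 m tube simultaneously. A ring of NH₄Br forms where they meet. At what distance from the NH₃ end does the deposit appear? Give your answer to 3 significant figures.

1.55 m

In equal time, each gas travels a distance ∝ its rate ∝ 1/√M, so d_NH₃/d_HBr = √(M_HBr/M_NH₃) = √(80.91/17.03) = 2.180.
With d_NH₃ + d_HBr = 2.26 m, d_HBr = 2.26/(1 + 2.180) = 0.7108 m.
d_NH₃ = 2.26 − 0.7108 = 1.55 m.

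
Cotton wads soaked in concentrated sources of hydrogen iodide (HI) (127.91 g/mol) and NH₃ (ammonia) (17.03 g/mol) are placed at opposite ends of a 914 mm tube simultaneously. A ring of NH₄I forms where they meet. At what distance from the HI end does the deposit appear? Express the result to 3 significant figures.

244 mm

Graham's law gives d_HI/d_NH₃ = rate_HI/rate_NH₃ = √(M_NH₃/M_HI) = √(17.03/127.91) = 0.3649.
With d_HI + d_NH₃ = 914 mm, d_NH₃ = 914/(1 + 0.3649) = 669.7 mm.
d_HI = 914 − 669.7 = 244 mm.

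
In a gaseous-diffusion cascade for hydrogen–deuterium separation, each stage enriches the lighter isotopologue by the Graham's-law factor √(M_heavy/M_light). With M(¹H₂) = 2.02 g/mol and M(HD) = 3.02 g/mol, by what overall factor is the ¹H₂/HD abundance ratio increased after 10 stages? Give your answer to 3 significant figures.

7.47

Overall factor = α^10 with α = √(3.02/2.02), i.e. (3.02/2.02)^(10/2).
= 1.49505^5 = 7.47.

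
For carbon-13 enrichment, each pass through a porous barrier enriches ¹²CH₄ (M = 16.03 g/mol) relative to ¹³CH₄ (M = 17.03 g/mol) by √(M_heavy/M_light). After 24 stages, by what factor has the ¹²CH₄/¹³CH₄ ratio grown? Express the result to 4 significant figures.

2.067

After 24 stages the ratio has grown by (√(17.03/16.03))^24 = (17.03/16.03)^(24/2).
= 1.06238^12 = 2.067.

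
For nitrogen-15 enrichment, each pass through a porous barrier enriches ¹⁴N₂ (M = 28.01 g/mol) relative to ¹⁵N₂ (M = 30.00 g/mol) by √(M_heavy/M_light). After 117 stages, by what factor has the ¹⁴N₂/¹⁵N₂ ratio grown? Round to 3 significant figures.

55.4

Each stage multiplies the ratio by α = √(30.00/28.01), so after 117 stages the overall factor is α^117 = (30.00/28.01)^(117/2).
= 1.07105^(117/2) = 55.4.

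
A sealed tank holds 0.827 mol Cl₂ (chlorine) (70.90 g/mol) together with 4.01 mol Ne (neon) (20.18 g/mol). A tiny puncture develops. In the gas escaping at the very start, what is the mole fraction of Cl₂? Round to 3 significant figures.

Effusion rate of each component ∝ n_i/√M_i (partial pressure × 1/√M).
So x_Cl₂ in the escaping gas = (n_Cl₂/√M_Cl₂) / Σ(n_i/√M_i)
= (0.827/√70.90) / (0.827/√70.90 + 4.01/√20.18) = 0.09822/(0.09822 + 0.8927) = 0.0991.

0.0991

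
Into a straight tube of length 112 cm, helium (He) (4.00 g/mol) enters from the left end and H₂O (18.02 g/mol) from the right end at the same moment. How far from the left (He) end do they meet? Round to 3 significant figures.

Distances travelled in equal time are proportional to diffusion rates, so d_He/d_H₂O = √(M_H₂O/M_He) = √(18.02/4.00) = 2.122.
With d_He + d_H₂O = 112 cm, d_H₂O = 112/(1 + 2.122) = 35.87 cm.
d_He = 112 − 35.87 = 76.1 cm.

76.1 cm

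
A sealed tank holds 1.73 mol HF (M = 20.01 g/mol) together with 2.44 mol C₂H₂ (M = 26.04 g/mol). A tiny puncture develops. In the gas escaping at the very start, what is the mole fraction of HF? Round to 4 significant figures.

0.4472

The effusion rate of species i is ∝ p_i/√M_i ∝ n_i/√M_i.
x_HF(eff) = (n_HF/√M_HF) / (n_HF/√M_HF + n_C₂H₂/√M_C₂H₂)
= (1.73/√20.01) / (1.73/√20.01 + 2.44/√26.04) = 0.3867/(0.3867 + 0.4782) = 0.4472.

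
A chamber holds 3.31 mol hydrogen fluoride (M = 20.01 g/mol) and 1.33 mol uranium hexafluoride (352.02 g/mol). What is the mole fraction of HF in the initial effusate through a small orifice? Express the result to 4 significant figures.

0.9126

Rate_i ∝ x_i/√M_i (Graham's law weighted by mole fraction), so the effusate composition follows n_i/√M_i.
Mole fraction of HF in the effusate = (n_HF/√M_HF) / (n_HF/√M_HF + n_UF₆/√M_UF₆)
= (3.31/√20.01) / (3.31/√20.01 + 1.33/√352.02) = 0.7400/(0.7400 + 0.07089) = 0.9126.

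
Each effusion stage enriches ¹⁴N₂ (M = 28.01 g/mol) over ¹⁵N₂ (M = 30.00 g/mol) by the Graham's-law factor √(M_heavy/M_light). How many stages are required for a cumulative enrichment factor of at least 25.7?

95

Per stage α = (30.00/28.01)^(1/2) = 1.07105^0.5, giving ln α = 0.03432.
Need α^N ≥ 25.7 ⇒ N ≥ ln(25.7) / ln α = 3.246 / 0.03432 = 94.60.
Rounding up, N = 95 stages.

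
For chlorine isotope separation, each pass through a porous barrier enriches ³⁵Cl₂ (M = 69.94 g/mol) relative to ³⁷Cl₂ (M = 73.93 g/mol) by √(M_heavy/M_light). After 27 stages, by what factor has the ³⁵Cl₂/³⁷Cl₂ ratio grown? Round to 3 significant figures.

After 27 stages the ratio has grown by (√(73.93/69.94))^27 = (73.93/69.94)^(27/2).
= 1.05705^(27/2) = 2.11.

2.11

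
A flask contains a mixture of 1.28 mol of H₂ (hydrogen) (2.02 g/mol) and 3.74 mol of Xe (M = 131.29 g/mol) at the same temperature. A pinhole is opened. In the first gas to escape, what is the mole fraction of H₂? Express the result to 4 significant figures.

0.7340

Rate_i ∝ x_i/√M_i (Graham's law weighted by mole fraction), so the effusate composition follows n_i/√M_i.
So x_H₂ in the escaping gas = (n_H₂/√M_H₂) / Σ(n_i/√M_i)
= (1.28/√2.02) / (1.28/√2.02 + 3.74/√131.29) = 0.9006/(0.9006 + 0.3264) = 0.7340.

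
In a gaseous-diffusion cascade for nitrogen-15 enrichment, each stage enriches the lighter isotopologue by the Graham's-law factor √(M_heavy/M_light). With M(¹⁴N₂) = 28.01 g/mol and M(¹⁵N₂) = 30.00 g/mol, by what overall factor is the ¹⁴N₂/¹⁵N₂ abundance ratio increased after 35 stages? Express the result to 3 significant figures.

After 35 stages the ratio has grown by (√(30.00/28.01))^35 = (30.00/28.01)^(35/2).
= 1.07105^(35/2) = 3.32.

3.32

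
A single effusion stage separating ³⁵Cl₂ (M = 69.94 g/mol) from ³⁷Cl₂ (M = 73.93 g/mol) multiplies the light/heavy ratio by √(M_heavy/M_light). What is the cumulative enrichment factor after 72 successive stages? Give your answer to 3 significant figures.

Overall factor = α^72 with α = √(73.93/69.94), i.e. (73.93/69.94)^(72/2).
= 1.05705^36 = 7.37.

7.37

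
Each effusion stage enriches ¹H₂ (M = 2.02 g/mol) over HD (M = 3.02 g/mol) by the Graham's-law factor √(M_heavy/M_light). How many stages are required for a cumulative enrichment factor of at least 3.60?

7

With α = √(3.02/2.02) per stage, ln α = ½ ln(1.49505) = 0.2011.
Need α^N ≥ 3.60 ⇒ N ≥ ln(3.60) / ln α = 1.281 / 0.2011 = 6.37.
Rounding up, N = 7 stages.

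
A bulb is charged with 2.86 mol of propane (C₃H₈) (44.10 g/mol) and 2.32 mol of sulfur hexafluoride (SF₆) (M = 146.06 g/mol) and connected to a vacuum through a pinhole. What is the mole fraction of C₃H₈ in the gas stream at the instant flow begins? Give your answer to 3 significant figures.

0.692

Each component's effusion rate ∝ (its partial pressure)·(1/√M) ∝ n_i/√M_i.
So x_C₃H₈ in the escaping gas = (n_C₃H₈/√M_C₃H₈) / Σ(n_i/√M_i)
= (2.86/√44.10) / (2.86/√44.10 + 2.32/√146.06) = 0.4307/(0.4307 + 0.1920) = 0.692.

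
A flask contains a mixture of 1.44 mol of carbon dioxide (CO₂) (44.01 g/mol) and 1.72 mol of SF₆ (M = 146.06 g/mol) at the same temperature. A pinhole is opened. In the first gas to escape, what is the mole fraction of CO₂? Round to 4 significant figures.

0.6040

Rate_i ∝ x_i/√M_i (Graham's law weighted by mole fraction), so the effusate composition follows n_i/√M_i.
x_CO₂(eff) = (n_CO₂/√M_CO₂) / (n_CO₂/√M_CO₂ + n_SF₆/√M_SF₆)
= (1.44/√44.01) / (1.44/√44.01 + 1.72/√146.06) = 0.2171/(0.2171 + 0.1423) = 0.6040.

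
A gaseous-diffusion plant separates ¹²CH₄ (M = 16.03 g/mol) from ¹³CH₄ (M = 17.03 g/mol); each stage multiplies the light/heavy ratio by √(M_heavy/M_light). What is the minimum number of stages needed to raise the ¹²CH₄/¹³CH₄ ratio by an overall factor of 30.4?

Per stage α = (17.03/16.03)^(1/2) = 1.06238^0.5, giving ln α = 0.03026.
Need α^N ≥ 30.4 ⇒ N ≥ ln(30.4) / ln α = 3.414 / 0.03026 = 112.85.
So at least 113 stages are needed.

113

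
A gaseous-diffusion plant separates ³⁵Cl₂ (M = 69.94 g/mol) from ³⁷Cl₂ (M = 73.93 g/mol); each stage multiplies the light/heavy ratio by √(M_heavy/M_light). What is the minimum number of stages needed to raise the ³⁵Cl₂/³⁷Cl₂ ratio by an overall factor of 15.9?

With α = √(73.93/69.94) per stage, ln α = ½ ln(1.05705) = 0.02774.
Need α^N ≥ 15.9 ⇒ N ≥ ln(15.9) / ln α = 2.766 / 0.02774 = 99.72.
Minimum whole number of stages: N = 100.

100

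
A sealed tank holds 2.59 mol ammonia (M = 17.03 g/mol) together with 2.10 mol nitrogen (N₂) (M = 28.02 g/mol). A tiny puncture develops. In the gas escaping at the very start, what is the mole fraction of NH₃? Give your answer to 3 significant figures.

0.613

Each component's effusion rate ∝ (its partial pressure)·(1/√M) ∝ n_i/√M_i.
Mole fraction of NH₃ in the effusate = (n_NH₃/√M_NH₃) / (n_NH₃/√M_NH₃ + n_N₂/√M_N₂)
= (2.59/√17.03) / (2.59/√17.03 + 2.10/√28.02) = 0.6276/(0.6276 + 0.3967) = 0.613.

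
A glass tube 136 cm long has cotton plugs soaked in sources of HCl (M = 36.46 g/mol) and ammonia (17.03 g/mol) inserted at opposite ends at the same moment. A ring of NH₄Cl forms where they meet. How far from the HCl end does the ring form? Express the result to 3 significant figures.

The fronts meet when d_HCl + d_NH₃ = L with d_HCl/d_NH₃ = √(M_NH₃/M_HCl) (Graham's law). Here √(M_NH₃/M_HCl) = √(17.03/36.46) = 0.6834.
With d_HCl + d_NH₃ = 136 cm, d_NH₃ = 136/(1 + 0.6834) = 80.79 cm.
d_HCl = 136 − 80.79 = 55.2 cm.

55.2 cm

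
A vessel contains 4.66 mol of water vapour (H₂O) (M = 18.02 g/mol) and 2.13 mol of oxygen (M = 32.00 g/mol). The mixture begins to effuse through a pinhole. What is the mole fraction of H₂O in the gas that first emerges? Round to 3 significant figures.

Each component's effusion rate ∝ (its partial pressure)·(1/√M) ∝ n_i/√M_i.
x_H₂O(eff) = (n_H₂O/√M_H₂O) / (n_H₂O/√M_H₂O + n_O₂/√M_O₂)
= (4.66/√18.02) / (4.66/√18.02 + 2.13/√32.00) = 1.098/(1.098 + 0.3765) = 0.745.

0.745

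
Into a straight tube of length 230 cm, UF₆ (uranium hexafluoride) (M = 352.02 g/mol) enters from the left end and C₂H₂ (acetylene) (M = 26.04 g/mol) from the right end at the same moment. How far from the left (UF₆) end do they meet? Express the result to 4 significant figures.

The fronts meet when d_UF₆ + d_C₂H₂ = L with d_UF₆/d_C₂H₂ = √(M_C₂H₂/M_UF₆) (Graham's law). Here √(M_C₂H₂/M_UF₆) = √(26.04/352.02) = 0.2720.
With d_UF₆ + d_C₂H₂ = 230 cm, d_C₂H₂ = 230/(1 + 0.2720) = 180.8 cm.
d_UF₆ = 230 − 180.8 = 49.18 cm.

49.18 cm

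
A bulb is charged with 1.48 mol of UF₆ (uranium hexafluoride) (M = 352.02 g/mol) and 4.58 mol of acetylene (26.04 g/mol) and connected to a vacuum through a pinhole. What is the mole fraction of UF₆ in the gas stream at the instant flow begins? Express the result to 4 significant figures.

0.08079

Rate_i ∝ x_i/√M_i (Graham's law weighted by mole fraction), so the effusate composition follows n_i/√M_i.
x_UF₆(eff) = (n_UF₆/√M_UF₆) / (n_UF₆/√M_UF₆ + n_C₂H₂/√M_C₂H₂)
= (1.48/√352.02) / (1.48/√352.02 + 4.58/√26.04) = 0.07888/(0.07888 + 0.8975) = 0.08079.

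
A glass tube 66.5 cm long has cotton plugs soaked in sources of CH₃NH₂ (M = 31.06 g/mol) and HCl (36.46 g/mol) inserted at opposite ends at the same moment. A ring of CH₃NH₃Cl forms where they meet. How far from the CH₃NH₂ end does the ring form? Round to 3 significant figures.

34.6 cm

Graham's law gives d_CH₃NH₂/d_HCl = rate_CH₃NH₂/rate_HCl = √(M_HCl/M_CH₃NH₂) = √(36.46/31.06) = 1.083.
With d_CH₃NH₂ + d_HCl = 66.5 cm, d_HCl = 66.5/(1 + 1.083) = 31.92 cm.
d_CH₃NH₂ = 66.5 − 31.92 = 34.6 cm.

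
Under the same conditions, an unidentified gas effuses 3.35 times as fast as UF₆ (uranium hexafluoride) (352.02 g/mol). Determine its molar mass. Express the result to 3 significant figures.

From Graham's law, rate_X/rate_UF₆ = √(M_UF₆/M_X).
3.35 = √(352.02/M_X)
M_X = 352.02 / 3.35² = 352.02 / 11.22 = 31.4 g/mol

31.4 g/mol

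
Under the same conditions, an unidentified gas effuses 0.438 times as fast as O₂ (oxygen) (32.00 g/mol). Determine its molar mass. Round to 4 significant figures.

Using Graham's law: rate_X/rate_O₂ = √(M_O₂/M_X).
0.438 = √(32.00/M_X)
M_X = 32.00 / 0.438² = 32.00 / 0.1918 = 166.8 g/mol

166.8 g/mol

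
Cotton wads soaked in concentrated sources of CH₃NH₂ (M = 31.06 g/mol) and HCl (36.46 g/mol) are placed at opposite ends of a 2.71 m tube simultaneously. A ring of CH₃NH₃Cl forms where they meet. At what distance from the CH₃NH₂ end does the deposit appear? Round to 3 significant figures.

1.41 m

Distances travelled in equal time are proportional to diffusion rates, so d_CH₃NH₂/d_HCl = √(M_HCl/M_CH₃NH₂) = √(36.46/31.06) = 1.083.
With d_CH₃NH₂ + d_HCl = 2.71 m, d_HCl = 2.71/(1 + 1.083) = 1.301 m.
d_CH₃NH₂ = 2.71 − 1.301 = 1.41 m.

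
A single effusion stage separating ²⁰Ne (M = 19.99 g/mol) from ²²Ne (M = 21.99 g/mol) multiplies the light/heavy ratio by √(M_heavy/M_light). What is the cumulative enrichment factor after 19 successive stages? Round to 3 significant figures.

2.47

Overall factor = α^19 with α = √(21.99/19.99), i.e. (21.99/19.99)^(19/2).
= 1.10005^(19/2) = 2.47.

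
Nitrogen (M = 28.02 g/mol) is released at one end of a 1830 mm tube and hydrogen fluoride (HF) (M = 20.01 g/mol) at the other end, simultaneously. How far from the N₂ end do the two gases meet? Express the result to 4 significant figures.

Distances travelled in equal time are proportional to diffusion rates, so d_N₂/d_HF = √(M_HF/M_N₂) = √(20.01/28.02) = 0.8451.
With d_N₂ + d_HF = 1830 mm, d_HF = 1830/(1 + 0.8451) = 991.8 mm.
d_N₂ = 1830 − 991.8 = 838.2 mm.

838.2 mm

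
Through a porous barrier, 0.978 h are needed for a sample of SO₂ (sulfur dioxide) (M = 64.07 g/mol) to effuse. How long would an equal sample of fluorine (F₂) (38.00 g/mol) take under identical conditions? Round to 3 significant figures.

0.753 h

By Graham's law, t_F₂/t_SO₂ = √(M_F₂/M_SO₂) = √(38.00/64.07) = √0.5931 = 0.7701.
So the time for F₂ is 0.978 × 0.7701 = 0.753 h.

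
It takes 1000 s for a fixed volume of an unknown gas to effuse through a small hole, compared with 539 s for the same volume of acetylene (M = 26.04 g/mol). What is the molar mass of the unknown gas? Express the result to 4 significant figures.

89.63 g/mol

Graham's law gives t_X/t_C₂H₂ = √(M_X/M_C₂H₂).
1000/539 = 1.855 = √(M_X/26.04)
M_X = 26.04 × 1.855² = 26.04 × 3.442 = 89.63 g/mol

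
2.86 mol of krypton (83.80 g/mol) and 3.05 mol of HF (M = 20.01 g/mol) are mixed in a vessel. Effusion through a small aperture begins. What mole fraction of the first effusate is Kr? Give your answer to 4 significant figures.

Each component's effusion rate ∝ (its partial pressure)·(1/√M) ∝ n_i/√M_i.
Mole fraction of Kr in the effusate = (n_Kr/√M_Kr) / (n_Kr/√M_Kr + n_HF/√M_HF)
= (2.86/√83.80) / (2.86/√83.80 + 3.05/√20.01) = 0.3124/(0.3124 + 0.6818) = 0.3142.

0.3142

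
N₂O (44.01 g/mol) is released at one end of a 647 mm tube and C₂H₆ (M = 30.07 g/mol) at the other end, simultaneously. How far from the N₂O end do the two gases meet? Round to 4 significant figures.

Graham's law gives d_N₂O/d_C₂H₆ = rate_N₂O/rate_C₂H₆ = √(M_C₂H₆/M_N₂O) = √(30.07/44.01) = 0.8266.
With d_N₂O + d_C₂H₆ = 647 mm, d_C₂H₆ = 647/(1 + 0.8266) = 354.2 mm.
d_N₂O = 647 − 354.2 = 292.8 mm.

292.8 mm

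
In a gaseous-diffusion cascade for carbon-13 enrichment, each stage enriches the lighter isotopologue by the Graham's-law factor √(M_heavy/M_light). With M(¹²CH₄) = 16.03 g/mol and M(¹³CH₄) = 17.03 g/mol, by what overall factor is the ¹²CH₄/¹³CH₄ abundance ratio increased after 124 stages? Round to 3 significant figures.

42.6

Each stage multiplies the ratio by α = √(17.03/16.03), so after 124 stages the overall factor is α^124 = (17.03/16.03)^(124/2).
= 1.06238^62 = 42.6.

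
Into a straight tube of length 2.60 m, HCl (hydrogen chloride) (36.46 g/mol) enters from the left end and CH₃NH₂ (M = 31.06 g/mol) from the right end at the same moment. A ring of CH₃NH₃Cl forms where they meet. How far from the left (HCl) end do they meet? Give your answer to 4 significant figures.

Distances travelled in equal time are proportional to diffusion rates, so d_HCl/d_CH₃NH₂ = √(M_CH₃NH₂/M_HCl) = √(31.06/36.46) = 0.9230.
With d_HCl + d_CH₃NH₂ = 2.60 m, d_CH₃NH₂ = 2.60/(1 + 0.9230) = 1.352 m.
d_HCl = 2.60 − 1.352 = 1.248 m.

1.248 m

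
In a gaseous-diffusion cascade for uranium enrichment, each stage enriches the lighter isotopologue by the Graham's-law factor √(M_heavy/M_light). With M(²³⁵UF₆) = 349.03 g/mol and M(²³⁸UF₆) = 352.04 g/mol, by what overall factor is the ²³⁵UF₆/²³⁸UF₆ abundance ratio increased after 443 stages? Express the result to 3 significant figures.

6.70

The single-stage factor is √(M_heavy/M_light), so 443 stages give [√(352.04/349.03)]^443 = (352.04/349.03)^(443/2).
= 1.00862^(443/2) = 6.70.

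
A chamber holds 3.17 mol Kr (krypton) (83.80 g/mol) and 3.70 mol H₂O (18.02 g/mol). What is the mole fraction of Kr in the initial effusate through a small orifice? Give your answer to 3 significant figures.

Each component's effusion rate ∝ (its partial pressure)·(1/√M) ∝ n_i/√M_i.
Mole fraction of Kr in the effusate = (n_Kr/√M_Kr) / (n_Kr/√M_Kr + n_H₂O/√M_H₂O)
= (3.17/√83.80) / (3.17/√83.80 + 3.70/√18.02) = 0.3463/(0.3463 + 0.8716) = 0.284.

0.284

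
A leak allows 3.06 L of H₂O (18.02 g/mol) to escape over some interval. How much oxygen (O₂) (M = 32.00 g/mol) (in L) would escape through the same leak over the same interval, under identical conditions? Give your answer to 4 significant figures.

2.296 L

Using Graham's law: rate_O₂/rate_H₂O = √(M_H₂O/M_O₂) = √(18.02/32.00) = √0.5631 = 0.7504.
So the volume for O₂ is 3.06 × 0.7504 = 2.296 L.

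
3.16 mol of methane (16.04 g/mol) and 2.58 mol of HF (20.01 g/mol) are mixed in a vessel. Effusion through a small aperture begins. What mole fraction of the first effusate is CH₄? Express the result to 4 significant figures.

0.5777

Effusion rate of each component ∝ n_i/√M_i (partial pressure × 1/√M).
Mole fraction of CH₄ in the effusate = (n_CH₄/√M_CH₄) / (n_CH₄/√M_CH₄ + n_HF/√M_HF)
= (3.16/√16.04) / (3.16/√16.04 + 2.58/√20.01) = 0.7890/(0.7890 + 0.5768) = 0.5777.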